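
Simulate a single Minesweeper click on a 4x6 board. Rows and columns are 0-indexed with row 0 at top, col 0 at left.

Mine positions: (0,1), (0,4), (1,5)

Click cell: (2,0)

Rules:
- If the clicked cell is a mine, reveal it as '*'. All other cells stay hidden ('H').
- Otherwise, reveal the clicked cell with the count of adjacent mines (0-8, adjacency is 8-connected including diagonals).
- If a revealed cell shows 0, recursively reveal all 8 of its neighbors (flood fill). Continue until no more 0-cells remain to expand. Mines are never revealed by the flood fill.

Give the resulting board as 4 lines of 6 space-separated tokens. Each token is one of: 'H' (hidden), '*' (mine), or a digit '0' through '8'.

H H H H H H
1 1 1 1 2 H
0 0 0 0 1 1
0 0 0 0 0 0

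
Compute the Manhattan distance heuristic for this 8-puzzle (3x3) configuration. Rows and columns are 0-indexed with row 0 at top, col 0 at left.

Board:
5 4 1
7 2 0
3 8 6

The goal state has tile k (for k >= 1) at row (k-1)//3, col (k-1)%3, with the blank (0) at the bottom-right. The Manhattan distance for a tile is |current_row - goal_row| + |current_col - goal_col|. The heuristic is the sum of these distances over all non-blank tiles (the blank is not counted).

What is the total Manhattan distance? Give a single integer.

Answer: 13

Derivation:
Tile 5: at (0,0), goal (1,1), distance |0-1|+|0-1| = 2
Tile 4: at (0,1), goal (1,0), distance |0-1|+|1-0| = 2
Tile 1: at (0,2), goal (0,0), distance |0-0|+|2-0| = 2
Tile 7: at (1,0), goal (2,0), distance |1-2|+|0-0| = 1
Tile 2: at (1,1), goal (0,1), distance |1-0|+|1-1| = 1
Tile 3: at (2,0), goal (0,2), distance |2-0|+|0-2| = 4
Tile 8: at (2,1), goal (2,1), distance |2-2|+|1-1| = 0
Tile 6: at (2,2), goal (1,2), distance |2-1|+|2-2| = 1
Sum: 2 + 2 + 2 + 1 + 1 + 4 + 0 + 1 = 13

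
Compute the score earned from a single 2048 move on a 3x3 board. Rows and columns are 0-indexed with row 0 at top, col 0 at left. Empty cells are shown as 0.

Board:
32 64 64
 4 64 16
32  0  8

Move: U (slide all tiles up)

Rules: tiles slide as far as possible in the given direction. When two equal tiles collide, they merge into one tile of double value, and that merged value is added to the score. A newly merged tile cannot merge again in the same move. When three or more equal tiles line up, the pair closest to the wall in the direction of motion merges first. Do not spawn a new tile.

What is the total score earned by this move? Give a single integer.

Slide up:
col 0: [32, 4, 32] -> [32, 4, 32]  score +0 (running 0)
col 1: [64, 64, 0] -> [128, 0, 0]  score +128 (running 128)
col 2: [64, 16, 8] -> [64, 16, 8]  score +0 (running 128)
Board after move:
 32 128  64
  4   0  16
 32   0   8

Answer: 128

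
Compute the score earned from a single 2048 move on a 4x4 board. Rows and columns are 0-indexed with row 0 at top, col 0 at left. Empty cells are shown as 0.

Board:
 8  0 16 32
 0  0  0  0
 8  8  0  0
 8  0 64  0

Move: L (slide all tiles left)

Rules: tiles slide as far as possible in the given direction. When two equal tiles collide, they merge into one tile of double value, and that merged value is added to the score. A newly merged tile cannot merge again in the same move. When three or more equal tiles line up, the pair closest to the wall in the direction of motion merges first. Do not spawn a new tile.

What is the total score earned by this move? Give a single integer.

Answer: 16

Derivation:
Slide left:
row 0: [8, 0, 16, 32] -> [8, 16, 32, 0]  score +0 (running 0)
row 1: [0, 0, 0, 0] -> [0, 0, 0, 0]  score +0 (running 0)
row 2: [8, 8, 0, 0] -> [16, 0, 0, 0]  score +16 (running 16)
row 3: [8, 0, 64, 0] -> [8, 64, 0, 0]  score +0 (running 16)
Board after move:
 8 16 32  0
 0  0  0  0
16  0  0  0
 8 64  0  0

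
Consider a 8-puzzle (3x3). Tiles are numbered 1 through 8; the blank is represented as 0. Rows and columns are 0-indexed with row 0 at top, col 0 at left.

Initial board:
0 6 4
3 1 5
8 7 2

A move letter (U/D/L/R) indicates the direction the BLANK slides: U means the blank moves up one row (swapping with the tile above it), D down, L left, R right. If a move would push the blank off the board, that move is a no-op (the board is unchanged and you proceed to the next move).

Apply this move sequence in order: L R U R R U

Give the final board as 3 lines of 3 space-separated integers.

Answer: 6 4 0
3 1 5
8 7 2

Derivation:
After move 1 (L):
0 6 4
3 1 5
8 7 2

After move 2 (R):
6 0 4
3 1 5
8 7 2

After move 3 (U):
6 0 4
3 1 5
8 7 2

After move 4 (R):
6 4 0
3 1 5
8 7 2

After move 5 (R):
6 4 0
3 1 5
8 7 2

After move 6 (U):
6 4 0
3 1 5
8 7 2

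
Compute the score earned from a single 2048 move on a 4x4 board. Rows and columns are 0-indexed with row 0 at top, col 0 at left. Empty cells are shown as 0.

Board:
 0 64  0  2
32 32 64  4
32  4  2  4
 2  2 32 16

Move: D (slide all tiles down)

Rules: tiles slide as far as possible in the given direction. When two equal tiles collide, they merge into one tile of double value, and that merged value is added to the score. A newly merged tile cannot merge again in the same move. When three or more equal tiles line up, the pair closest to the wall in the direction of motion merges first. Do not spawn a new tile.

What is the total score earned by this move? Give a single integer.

Answer: 72

Derivation:
Slide down:
col 0: [0, 32, 32, 2] -> [0, 0, 64, 2]  score +64 (running 64)
col 1: [64, 32, 4, 2] -> [64, 32, 4, 2]  score +0 (running 64)
col 2: [0, 64, 2, 32] -> [0, 64, 2, 32]  score +0 (running 64)
col 3: [2, 4, 4, 16] -> [0, 2, 8, 16]  score +8 (running 72)
Board after move:
 0 64  0  0
 0 32 64  2
64  4  2  8
 2  2 32 16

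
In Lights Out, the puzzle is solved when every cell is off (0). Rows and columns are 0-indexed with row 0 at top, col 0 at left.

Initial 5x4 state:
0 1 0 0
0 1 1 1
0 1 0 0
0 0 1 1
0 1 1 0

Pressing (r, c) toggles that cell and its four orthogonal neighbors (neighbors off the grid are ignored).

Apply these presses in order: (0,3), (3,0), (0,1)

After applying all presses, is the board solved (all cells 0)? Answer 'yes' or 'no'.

Answer: no

Derivation:
After press 1 at (0,3):
0 1 1 1
0 1 1 0
0 1 0 0
0 0 1 1
0 1 1 0

After press 2 at (3,0):
0 1 1 1
0 1 1 0
1 1 0 0
1 1 1 1
1 1 1 0

After press 3 at (0,1):
1 0 0 1
0 0 1 0
1 1 0 0
1 1 1 1
1 1 1 0

Lights still on: 12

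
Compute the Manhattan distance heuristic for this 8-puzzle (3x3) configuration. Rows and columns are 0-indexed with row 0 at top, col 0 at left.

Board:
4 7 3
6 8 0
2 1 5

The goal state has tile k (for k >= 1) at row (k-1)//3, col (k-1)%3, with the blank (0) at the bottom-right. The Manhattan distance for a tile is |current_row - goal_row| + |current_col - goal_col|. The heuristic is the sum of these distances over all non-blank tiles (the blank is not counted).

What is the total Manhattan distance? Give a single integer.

Tile 4: at (0,0), goal (1,0), distance |0-1|+|0-0| = 1
Tile 7: at (0,1), goal (2,0), distance |0-2|+|1-0| = 3
Tile 3: at (0,2), goal (0,2), distance |0-0|+|2-2| = 0
Tile 6: at (1,0), goal (1,2), distance |1-1|+|0-2| = 2
Tile 8: at (1,1), goal (2,1), distance |1-2|+|1-1| = 1
Tile 2: at (2,0), goal (0,1), distance |2-0|+|0-1| = 3
Tile 1: at (2,1), goal (0,0), distance |2-0|+|1-0| = 3
Tile 5: at (2,2), goal (1,1), distance |2-1|+|2-1| = 2
Sum: 1 + 3 + 0 + 2 + 1 + 3 + 3 + 2 = 15

Answer: 15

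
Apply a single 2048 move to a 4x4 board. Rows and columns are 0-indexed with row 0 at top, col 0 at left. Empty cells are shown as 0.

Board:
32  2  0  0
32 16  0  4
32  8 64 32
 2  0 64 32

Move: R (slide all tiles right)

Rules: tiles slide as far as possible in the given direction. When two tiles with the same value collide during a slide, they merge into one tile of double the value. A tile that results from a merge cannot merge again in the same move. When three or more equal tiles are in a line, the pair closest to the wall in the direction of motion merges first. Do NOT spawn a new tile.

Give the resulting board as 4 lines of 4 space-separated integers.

Answer:  0  0 32  2
 0 32 16  4
32  8 64 32
 0  2 64 32

Derivation:
Slide right:
row 0: [32, 2, 0, 0] -> [0, 0, 32, 2]
row 1: [32, 16, 0, 4] -> [0, 32, 16, 4]
row 2: [32, 8, 64, 32] -> [32, 8, 64, 32]
row 3: [2, 0, 64, 32] -> [0, 2, 64, 32]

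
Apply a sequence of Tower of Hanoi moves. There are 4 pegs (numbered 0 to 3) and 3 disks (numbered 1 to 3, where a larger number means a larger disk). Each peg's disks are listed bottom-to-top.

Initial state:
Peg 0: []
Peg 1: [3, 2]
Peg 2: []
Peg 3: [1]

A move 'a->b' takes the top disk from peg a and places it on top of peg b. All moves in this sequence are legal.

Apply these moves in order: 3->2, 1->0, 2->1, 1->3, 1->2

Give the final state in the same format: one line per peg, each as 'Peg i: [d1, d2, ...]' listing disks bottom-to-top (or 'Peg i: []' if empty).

Answer: Peg 0: [2]
Peg 1: []
Peg 2: [3]
Peg 3: [1]

Derivation:
After move 1 (3->2):
Peg 0: []
Peg 1: [3, 2]
Peg 2: [1]
Peg 3: []

After move 2 (1->0):
Peg 0: [2]
Peg 1: [3]
Peg 2: [1]
Peg 3: []

After move 3 (2->1):
Peg 0: [2]
Peg 1: [3, 1]
Peg 2: []
Peg 3: []

After move 4 (1->3):
Peg 0: [2]
Peg 1: [3]
Peg 2: []
Peg 3: [1]

After move 5 (1->2):
Peg 0: [2]
Peg 1: []
Peg 2: [3]
Peg 3: [1]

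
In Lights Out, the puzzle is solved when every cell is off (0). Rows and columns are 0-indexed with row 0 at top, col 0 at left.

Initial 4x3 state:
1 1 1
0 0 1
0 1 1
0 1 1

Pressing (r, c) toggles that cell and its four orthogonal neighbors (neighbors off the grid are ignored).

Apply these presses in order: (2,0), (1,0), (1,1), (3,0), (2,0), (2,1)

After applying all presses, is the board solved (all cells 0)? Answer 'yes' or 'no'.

Answer: no

Derivation:
After press 1 at (2,0):
1 1 1
1 0 1
1 0 1
1 1 1

After press 2 at (1,0):
0 1 1
0 1 1
0 0 1
1 1 1

After press 3 at (1,1):
0 0 1
1 0 0
0 1 1
1 1 1

After press 4 at (3,0):
0 0 1
1 0 0
1 1 1
0 0 1

After press 5 at (2,0):
0 0 1
0 0 0
0 0 1
1 0 1

After press 6 at (2,1):
0 0 1
0 1 0
1 1 0
1 1 1

Lights still on: 7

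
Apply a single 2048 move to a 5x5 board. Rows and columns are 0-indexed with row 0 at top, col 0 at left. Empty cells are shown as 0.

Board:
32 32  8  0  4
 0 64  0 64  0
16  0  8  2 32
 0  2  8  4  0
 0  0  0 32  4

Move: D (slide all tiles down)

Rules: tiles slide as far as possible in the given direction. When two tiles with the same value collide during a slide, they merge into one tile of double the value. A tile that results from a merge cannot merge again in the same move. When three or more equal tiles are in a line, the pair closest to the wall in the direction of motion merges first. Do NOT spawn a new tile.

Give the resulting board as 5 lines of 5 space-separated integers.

Slide down:
col 0: [32, 0, 16, 0, 0] -> [0, 0, 0, 32, 16]
col 1: [32, 64, 0, 2, 0] -> [0, 0, 32, 64, 2]
col 2: [8, 0, 8, 8, 0] -> [0, 0, 0, 8, 16]
col 3: [0, 64, 2, 4, 32] -> [0, 64, 2, 4, 32]
col 4: [4, 0, 32, 0, 4] -> [0, 0, 4, 32, 4]

Answer:  0  0  0  0  0
 0  0  0 64  0
 0 32  0  2  4
32 64  8  4 32
16  2 16 32  4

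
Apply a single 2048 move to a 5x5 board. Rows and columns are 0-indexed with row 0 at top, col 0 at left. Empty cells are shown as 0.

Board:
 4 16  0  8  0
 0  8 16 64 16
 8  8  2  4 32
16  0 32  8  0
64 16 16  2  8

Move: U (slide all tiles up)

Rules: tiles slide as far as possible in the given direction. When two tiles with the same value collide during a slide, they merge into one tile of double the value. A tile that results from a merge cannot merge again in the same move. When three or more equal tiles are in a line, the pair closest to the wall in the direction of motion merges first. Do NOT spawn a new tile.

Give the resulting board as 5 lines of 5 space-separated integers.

Slide up:
col 0: [4, 0, 8, 16, 64] -> [4, 8, 16, 64, 0]
col 1: [16, 8, 8, 0, 16] -> [16, 16, 16, 0, 0]
col 2: [0, 16, 2, 32, 16] -> [16, 2, 32, 16, 0]
col 3: [8, 64, 4, 8, 2] -> [8, 64, 4, 8, 2]
col 4: [0, 16, 32, 0, 8] -> [16, 32, 8, 0, 0]

Answer:  4 16 16  8 16
 8 16  2 64 32
16 16 32  4  8
64  0 16  8  0
 0  0  0  2  0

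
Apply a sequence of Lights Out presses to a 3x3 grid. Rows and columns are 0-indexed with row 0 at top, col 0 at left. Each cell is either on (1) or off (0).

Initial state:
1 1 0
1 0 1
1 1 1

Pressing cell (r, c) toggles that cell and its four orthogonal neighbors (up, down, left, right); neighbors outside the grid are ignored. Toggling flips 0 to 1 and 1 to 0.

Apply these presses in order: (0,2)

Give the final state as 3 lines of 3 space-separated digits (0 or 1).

After press 1 at (0,2):
1 0 1
1 0 0
1 1 1

Answer: 1 0 1
1 0 0
1 1 1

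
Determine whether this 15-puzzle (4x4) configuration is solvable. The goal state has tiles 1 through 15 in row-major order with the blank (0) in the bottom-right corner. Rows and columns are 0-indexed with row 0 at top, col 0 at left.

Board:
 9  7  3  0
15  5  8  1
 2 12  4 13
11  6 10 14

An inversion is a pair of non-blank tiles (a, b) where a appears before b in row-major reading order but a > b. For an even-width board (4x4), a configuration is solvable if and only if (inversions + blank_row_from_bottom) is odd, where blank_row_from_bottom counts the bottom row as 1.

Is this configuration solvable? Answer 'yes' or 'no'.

Inversions: 43
Blank is in row 0 (0-indexed from top), which is row 4 counting from the bottom (bottom = 1).
43 + 4 = 47, which is odd, so the puzzle is solvable.

Answer: yes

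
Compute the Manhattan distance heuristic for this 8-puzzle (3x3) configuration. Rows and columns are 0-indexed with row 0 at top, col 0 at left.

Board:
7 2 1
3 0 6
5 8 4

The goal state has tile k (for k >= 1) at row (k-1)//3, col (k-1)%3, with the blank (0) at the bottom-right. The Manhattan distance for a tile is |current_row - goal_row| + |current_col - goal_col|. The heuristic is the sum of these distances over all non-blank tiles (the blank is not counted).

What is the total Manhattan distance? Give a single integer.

Answer: 12

Derivation:
Tile 7: (0,0)->(2,0) = 2
Tile 2: (0,1)->(0,1) = 0
Tile 1: (0,2)->(0,0) = 2
Tile 3: (1,0)->(0,2) = 3
Tile 6: (1,2)->(1,2) = 0
Tile 5: (2,0)->(1,1) = 2
Tile 8: (2,1)->(2,1) = 0
Tile 4: (2,2)->(1,0) = 3
Sum: 2 + 0 + 2 + 3 + 0 + 2 + 0 + 3 = 12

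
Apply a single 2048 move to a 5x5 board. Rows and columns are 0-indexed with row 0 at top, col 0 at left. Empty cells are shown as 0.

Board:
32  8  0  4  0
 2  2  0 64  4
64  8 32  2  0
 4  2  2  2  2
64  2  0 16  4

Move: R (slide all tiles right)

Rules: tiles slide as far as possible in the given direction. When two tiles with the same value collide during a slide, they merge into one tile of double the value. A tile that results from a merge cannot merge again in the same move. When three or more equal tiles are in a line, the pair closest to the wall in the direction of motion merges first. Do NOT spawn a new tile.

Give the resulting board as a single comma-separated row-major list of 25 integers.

Slide right:
row 0: [32, 8, 0, 4, 0] -> [0, 0, 32, 8, 4]
row 1: [2, 2, 0, 64, 4] -> [0, 0, 4, 64, 4]
row 2: [64, 8, 32, 2, 0] -> [0, 64, 8, 32, 2]
row 3: [4, 2, 2, 2, 2] -> [0, 0, 4, 4, 4]
row 4: [64, 2, 0, 16, 4] -> [0, 64, 2, 16, 4]

Answer: 0, 0, 32, 8, 4, 0, 0, 4, 64, 4, 0, 64, 8, 32, 2, 0, 0, 4, 4, 4, 0, 64, 2, 16, 4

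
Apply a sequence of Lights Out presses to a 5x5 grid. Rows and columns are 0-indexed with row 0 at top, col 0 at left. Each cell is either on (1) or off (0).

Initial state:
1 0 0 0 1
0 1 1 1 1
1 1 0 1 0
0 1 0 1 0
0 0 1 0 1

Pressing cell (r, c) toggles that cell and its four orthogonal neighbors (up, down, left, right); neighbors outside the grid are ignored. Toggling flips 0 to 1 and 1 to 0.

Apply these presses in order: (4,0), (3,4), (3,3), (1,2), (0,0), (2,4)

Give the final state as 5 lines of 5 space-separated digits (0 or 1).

After press 1 at (4,0):
1 0 0 0 1
0 1 1 1 1
1 1 0 1 0
1 1 0 1 0
1 1 1 0 1

After press 2 at (3,4):
1 0 0 0 1
0 1 1 1 1
1 1 0 1 1
1 1 0 0 1
1 1 1 0 0

After press 3 at (3,3):
1 0 0 0 1
0 1 1 1 1
1 1 0 0 1
1 1 1 1 0
1 1 1 1 0

After press 4 at (1,2):
1 0 1 0 1
0 0 0 0 1
1 1 1 0 1
1 1 1 1 0
1 1 1 1 0

After press 5 at (0,0):
0 1 1 0 1
1 0 0 0 1
1 1 1 0 1
1 1 1 1 0
1 1 1 1 0

After press 6 at (2,4):
0 1 1 0 1
1 0 0 0 0
1 1 1 1 0
1 1 1 1 1
1 1 1 1 0

Answer: 0 1 1 0 1
1 0 0 0 0
1 1 1 1 0
1 1 1 1 1
1 1 1 1 0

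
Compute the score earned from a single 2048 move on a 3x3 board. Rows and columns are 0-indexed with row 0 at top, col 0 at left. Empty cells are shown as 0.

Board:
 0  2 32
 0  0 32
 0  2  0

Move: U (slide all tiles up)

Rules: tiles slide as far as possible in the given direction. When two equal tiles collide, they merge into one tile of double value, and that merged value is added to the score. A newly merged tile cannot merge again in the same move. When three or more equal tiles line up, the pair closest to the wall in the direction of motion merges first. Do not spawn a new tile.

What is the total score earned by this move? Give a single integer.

Answer: 68

Derivation:
Slide up:
col 0: [0, 0, 0] -> [0, 0, 0]  score +0 (running 0)
col 1: [2, 0, 2] -> [4, 0, 0]  score +4 (running 4)
col 2: [32, 32, 0] -> [64, 0, 0]  score +64 (running 68)
Board after move:
 0  4 64
 0  0  0
 0  0  0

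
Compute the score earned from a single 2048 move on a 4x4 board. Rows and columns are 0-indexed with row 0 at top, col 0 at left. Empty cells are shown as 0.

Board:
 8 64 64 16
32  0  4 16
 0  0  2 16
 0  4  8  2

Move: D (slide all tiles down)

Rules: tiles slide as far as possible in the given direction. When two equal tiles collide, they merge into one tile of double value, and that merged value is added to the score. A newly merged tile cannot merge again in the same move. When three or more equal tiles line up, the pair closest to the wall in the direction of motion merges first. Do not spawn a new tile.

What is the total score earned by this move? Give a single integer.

Answer: 32

Derivation:
Slide down:
col 0: [8, 32, 0, 0] -> [0, 0, 8, 32]  score +0 (running 0)
col 1: [64, 0, 0, 4] -> [0, 0, 64, 4]  score +0 (running 0)
col 2: [64, 4, 2, 8] -> [64, 4, 2, 8]  score +0 (running 0)
col 3: [16, 16, 16, 2] -> [0, 16, 32, 2]  score +32 (running 32)
Board after move:
 0  0 64  0
 0  0  4 16
 8 64  2 32
32  4  8  2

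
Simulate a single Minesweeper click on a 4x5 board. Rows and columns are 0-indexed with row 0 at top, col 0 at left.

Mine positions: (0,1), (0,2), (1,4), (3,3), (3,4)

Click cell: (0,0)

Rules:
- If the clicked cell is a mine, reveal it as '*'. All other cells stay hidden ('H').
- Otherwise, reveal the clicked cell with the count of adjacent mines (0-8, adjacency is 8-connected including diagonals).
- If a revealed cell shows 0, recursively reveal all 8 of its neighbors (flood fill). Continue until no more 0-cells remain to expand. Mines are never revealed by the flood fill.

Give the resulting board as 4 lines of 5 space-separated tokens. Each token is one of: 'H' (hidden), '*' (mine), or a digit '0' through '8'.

1 H H H H
H H H H H
H H H H H
H H H H H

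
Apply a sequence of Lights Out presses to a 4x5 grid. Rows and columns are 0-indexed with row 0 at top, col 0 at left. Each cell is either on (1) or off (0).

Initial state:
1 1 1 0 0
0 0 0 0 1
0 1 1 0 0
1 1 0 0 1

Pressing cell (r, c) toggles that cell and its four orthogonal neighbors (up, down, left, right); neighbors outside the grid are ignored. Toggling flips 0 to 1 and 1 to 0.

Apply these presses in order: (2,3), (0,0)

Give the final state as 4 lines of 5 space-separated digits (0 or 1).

Answer: 0 0 1 0 0
1 0 0 1 1
0 1 0 1 1
1 1 0 1 1

Derivation:
After press 1 at (2,3):
1 1 1 0 0
0 0 0 1 1
0 1 0 1 1
1 1 0 1 1

After press 2 at (0,0):
0 0 1 0 0
1 0 0 1 1
0 1 0 1 1
1 1 0 1 1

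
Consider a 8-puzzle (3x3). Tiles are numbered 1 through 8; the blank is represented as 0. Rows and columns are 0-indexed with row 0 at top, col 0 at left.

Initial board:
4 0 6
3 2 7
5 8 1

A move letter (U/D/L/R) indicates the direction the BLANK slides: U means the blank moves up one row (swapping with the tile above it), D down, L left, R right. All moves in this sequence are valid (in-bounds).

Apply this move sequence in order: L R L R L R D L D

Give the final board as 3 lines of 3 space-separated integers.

After move 1 (L):
0 4 6
3 2 7
5 8 1

After move 2 (R):
4 0 6
3 2 7
5 8 1

After move 3 (L):
0 4 6
3 2 7
5 8 1

After move 4 (R):
4 0 6
3 2 7
5 8 1

After move 5 (L):
0 4 6
3 2 7
5 8 1

After move 6 (R):
4 0 6
3 2 7
5 8 1

After move 7 (D):
4 2 6
3 0 7
5 8 1

After move 8 (L):
4 2 6
0 3 7
5 8 1

After move 9 (D):
4 2 6
5 3 7
0 8 1

Answer: 4 2 6
5 3 7
0 8 1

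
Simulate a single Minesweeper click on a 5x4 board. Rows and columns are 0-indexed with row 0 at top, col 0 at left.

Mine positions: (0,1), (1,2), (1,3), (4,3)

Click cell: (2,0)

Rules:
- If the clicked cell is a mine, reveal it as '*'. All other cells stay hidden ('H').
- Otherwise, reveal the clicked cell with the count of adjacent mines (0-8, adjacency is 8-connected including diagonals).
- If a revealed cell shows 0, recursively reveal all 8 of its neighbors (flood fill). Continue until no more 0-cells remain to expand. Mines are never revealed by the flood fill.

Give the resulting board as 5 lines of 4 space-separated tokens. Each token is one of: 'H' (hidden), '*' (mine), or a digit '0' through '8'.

H H H H
1 2 H H
0 1 2 H
0 0 1 H
0 0 1 H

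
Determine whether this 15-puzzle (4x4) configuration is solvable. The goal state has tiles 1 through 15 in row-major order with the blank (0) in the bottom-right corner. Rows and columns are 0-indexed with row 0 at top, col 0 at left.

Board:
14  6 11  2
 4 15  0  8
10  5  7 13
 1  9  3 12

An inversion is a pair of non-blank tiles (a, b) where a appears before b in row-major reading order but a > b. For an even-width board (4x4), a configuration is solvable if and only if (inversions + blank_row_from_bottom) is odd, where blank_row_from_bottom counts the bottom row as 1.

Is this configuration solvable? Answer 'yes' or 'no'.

Inversions: 57
Blank is in row 1 (0-indexed from top), which is row 3 counting from the bottom (bottom = 1).
57 + 3 = 60, which is even, so the puzzle is not solvable.

Answer: no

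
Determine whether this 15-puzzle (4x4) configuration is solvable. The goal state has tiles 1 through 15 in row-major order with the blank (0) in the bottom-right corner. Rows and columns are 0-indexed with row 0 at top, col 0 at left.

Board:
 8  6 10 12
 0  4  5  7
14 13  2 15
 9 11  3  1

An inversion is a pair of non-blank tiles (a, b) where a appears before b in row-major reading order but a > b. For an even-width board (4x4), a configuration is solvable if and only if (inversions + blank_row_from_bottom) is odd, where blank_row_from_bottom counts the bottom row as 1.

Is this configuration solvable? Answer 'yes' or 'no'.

Inversions: 57
Blank is in row 1 (0-indexed from top), which is row 3 counting from the bottom (bottom = 1).
57 + 3 = 60, which is even, so the puzzle is not solvable.

Answer: no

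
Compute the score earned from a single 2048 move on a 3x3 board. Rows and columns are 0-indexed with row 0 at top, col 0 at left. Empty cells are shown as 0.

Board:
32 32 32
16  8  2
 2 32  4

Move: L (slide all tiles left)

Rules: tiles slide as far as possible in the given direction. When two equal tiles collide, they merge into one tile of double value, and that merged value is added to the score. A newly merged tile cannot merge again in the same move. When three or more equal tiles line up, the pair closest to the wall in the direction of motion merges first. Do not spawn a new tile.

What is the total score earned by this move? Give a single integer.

Slide left:
row 0: [32, 32, 32] -> [64, 32, 0]  score +64 (running 64)
row 1: [16, 8, 2] -> [16, 8, 2]  score +0 (running 64)
row 2: [2, 32, 4] -> [2, 32, 4]  score +0 (running 64)
Board after move:
64 32  0
16  8  2
 2 32  4

Answer: 64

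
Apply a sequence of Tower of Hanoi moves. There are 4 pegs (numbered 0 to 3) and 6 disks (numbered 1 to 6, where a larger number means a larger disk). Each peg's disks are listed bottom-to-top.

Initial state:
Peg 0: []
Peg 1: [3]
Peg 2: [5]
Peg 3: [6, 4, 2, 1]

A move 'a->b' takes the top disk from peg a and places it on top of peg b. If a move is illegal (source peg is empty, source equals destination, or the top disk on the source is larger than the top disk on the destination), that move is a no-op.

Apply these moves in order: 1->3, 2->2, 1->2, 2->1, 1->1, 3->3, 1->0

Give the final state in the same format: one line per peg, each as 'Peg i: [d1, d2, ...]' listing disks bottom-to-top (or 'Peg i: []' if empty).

Answer: Peg 0: [3]
Peg 1: []
Peg 2: [5]
Peg 3: [6, 4, 2, 1]

Derivation:
After move 1 (1->3):
Peg 0: []
Peg 1: [3]
Peg 2: [5]
Peg 3: [6, 4, 2, 1]

After move 2 (2->2):
Peg 0: []
Peg 1: [3]
Peg 2: [5]
Peg 3: [6, 4, 2, 1]

After move 3 (1->2):
Peg 0: []
Peg 1: []
Peg 2: [5, 3]
Peg 3: [6, 4, 2, 1]

After move 4 (2->1):
Peg 0: []
Peg 1: [3]
Peg 2: [5]
Peg 3: [6, 4, 2, 1]

After move 5 (1->1):
Peg 0: []
Peg 1: [3]
Peg 2: [5]
Peg 3: [6, 4, 2, 1]

After move 6 (3->3):
Peg 0: []
Peg 1: [3]
Peg 2: [5]
Peg 3: [6, 4, 2, 1]

After move 7 (1->0):
Peg 0: [3]
Peg 1: []
Peg 2: [5]
Peg 3: [6, 4, 2, 1]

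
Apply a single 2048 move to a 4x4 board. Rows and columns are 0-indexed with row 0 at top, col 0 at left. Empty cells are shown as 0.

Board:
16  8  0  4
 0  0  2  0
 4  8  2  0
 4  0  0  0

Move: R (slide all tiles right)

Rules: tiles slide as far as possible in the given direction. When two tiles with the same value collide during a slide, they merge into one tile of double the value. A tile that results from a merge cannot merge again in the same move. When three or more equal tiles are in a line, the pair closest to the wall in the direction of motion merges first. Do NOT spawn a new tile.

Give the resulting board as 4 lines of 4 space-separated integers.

Answer:  0 16  8  4
 0  0  0  2
 0  4  8  2
 0  0  0  4

Derivation:
Slide right:
row 0: [16, 8, 0, 4] -> [0, 16, 8, 4]
row 1: [0, 0, 2, 0] -> [0, 0, 0, 2]
row 2: [4, 8, 2, 0] -> [0, 4, 8, 2]
row 3: [4, 0, 0, 0] -> [0, 0, 0, 4]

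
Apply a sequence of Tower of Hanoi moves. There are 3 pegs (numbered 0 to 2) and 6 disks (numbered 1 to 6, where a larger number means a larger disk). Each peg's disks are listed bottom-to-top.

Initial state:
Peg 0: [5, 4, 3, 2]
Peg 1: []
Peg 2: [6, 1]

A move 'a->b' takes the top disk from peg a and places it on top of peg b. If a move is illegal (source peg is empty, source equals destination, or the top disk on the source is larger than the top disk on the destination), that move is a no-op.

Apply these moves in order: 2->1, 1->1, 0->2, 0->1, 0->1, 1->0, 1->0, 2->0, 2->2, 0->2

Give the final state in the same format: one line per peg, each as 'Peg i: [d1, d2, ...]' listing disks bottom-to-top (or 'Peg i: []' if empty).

Answer: Peg 0: [5, 4, 3]
Peg 1: []
Peg 2: [6, 2, 1]

Derivation:
After move 1 (2->1):
Peg 0: [5, 4, 3, 2]
Peg 1: [1]
Peg 2: [6]

After move 2 (1->1):
Peg 0: [5, 4, 3, 2]
Peg 1: [1]
Peg 2: [6]

After move 3 (0->2):
Peg 0: [5, 4, 3]
Peg 1: [1]
Peg 2: [6, 2]

After move 4 (0->1):
Peg 0: [5, 4, 3]
Peg 1: [1]
Peg 2: [6, 2]

After move 5 (0->1):
Peg 0: [5, 4, 3]
Peg 1: [1]
Peg 2: [6, 2]

After move 6 (1->0):
Peg 0: [5, 4, 3, 1]
Peg 1: []
Peg 2: [6, 2]

After move 7 (1->0):
Peg 0: [5, 4, 3, 1]
Peg 1: []
Peg 2: [6, 2]

After move 8 (2->0):
Peg 0: [5, 4, 3, 1]
Peg 1: []
Peg 2: [6, 2]

After move 9 (2->2):
Peg 0: [5, 4, 3, 1]
Peg 1: []
Peg 2: [6, 2]

After move 10 (0->2):
Peg 0: [5, 4, 3]
Peg 1: []
Peg 2: [6, 2, 1]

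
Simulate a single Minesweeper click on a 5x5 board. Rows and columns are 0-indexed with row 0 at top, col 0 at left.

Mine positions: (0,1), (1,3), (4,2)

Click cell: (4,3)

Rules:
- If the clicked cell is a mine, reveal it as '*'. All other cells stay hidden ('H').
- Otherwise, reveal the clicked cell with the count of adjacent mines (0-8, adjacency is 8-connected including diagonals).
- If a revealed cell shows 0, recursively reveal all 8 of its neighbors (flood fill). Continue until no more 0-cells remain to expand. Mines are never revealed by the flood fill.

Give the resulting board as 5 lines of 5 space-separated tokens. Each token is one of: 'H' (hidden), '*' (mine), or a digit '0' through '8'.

H H H H H
H H H H H
H H H H H
H H H H H
H H H 1 H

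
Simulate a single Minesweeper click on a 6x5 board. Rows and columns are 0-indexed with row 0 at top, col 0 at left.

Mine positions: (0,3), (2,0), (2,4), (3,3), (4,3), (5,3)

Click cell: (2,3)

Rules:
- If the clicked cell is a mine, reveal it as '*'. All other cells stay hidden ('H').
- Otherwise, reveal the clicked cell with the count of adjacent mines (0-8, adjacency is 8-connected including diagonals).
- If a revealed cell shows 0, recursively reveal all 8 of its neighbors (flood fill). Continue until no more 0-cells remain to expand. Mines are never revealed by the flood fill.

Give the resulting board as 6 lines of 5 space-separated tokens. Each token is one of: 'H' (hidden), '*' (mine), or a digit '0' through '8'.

H H H H H
H H H H H
H H H 2 H
H H H H H
H H H H H
H H H H H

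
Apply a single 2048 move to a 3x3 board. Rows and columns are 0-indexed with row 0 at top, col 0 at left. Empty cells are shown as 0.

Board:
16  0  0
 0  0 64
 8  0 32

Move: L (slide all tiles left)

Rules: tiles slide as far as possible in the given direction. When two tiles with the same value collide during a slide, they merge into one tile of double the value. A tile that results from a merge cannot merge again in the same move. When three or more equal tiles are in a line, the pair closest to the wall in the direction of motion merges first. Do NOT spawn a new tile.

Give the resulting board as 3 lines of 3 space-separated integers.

Answer: 16  0  0
64  0  0
 8 32  0

Derivation:
Slide left:
row 0: [16, 0, 0] -> [16, 0, 0]
row 1: [0, 0, 64] -> [64, 0, 0]
row 2: [8, 0, 32] -> [8, 32, 0]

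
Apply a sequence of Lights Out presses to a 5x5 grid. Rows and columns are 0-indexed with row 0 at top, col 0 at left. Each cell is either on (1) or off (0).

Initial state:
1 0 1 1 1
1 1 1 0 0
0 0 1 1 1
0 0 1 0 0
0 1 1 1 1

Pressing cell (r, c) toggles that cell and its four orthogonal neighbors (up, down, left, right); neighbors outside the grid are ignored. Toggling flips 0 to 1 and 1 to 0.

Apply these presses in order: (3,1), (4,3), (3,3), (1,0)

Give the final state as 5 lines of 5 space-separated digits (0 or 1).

Answer: 0 0 1 1 1
0 0 1 0 0
1 1 1 0 1
1 1 1 0 1
0 0 0 1 0

Derivation:
After press 1 at (3,1):
1 0 1 1 1
1 1 1 0 0
0 1 1 1 1
1 1 0 0 0
0 0 1 1 1

After press 2 at (4,3):
1 0 1 1 1
1 1 1 0 0
0 1 1 1 1
1 1 0 1 0
0 0 0 0 0

After press 3 at (3,3):
1 0 1 1 1
1 1 1 0 0
0 1 1 0 1
1 1 1 0 1
0 0 0 1 0

After press 4 at (1,0):
0 0 1 1 1
0 0 1 0 0
1 1 1 0 1
1 1 1 0 1
0 0 0 1 0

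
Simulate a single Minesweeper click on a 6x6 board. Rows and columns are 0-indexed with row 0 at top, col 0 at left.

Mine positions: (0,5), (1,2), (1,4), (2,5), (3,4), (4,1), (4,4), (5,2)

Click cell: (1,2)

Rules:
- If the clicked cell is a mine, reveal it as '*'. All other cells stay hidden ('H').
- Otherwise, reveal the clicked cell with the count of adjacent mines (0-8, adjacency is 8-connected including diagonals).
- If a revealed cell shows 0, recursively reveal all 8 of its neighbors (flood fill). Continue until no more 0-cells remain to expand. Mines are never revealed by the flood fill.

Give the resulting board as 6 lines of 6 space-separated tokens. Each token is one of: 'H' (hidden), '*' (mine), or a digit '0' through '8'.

H H H H H H
H H * H H H
H H H H H H
H H H H H H
H H H H H H
H H H H H H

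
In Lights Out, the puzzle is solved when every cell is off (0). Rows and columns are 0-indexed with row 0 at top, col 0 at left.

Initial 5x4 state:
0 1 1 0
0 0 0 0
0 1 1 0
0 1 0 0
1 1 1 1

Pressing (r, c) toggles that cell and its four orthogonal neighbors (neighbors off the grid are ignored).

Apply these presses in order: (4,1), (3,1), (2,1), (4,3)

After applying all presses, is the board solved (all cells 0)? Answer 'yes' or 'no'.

After press 1 at (4,1):
0 1 1 0
0 0 0 0
0 1 1 0
0 0 0 0
0 0 0 1

After press 2 at (3,1):
0 1 1 0
0 0 0 0
0 0 1 0
1 1 1 0
0 1 0 1

After press 3 at (2,1):
0 1 1 0
0 1 0 0
1 1 0 0
1 0 1 0
0 1 0 1

After press 4 at (4,3):
0 1 1 0
0 1 0 0
1 1 0 0
1 0 1 1
0 1 1 0

Lights still on: 10

Answer: no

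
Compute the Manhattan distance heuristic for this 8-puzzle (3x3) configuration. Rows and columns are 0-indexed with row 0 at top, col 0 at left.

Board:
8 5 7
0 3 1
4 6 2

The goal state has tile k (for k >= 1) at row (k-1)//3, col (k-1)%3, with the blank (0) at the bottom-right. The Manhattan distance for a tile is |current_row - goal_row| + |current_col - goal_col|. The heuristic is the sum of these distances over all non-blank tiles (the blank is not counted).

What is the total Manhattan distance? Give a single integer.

Tile 8: (0,0)->(2,1) = 3
Tile 5: (0,1)->(1,1) = 1
Tile 7: (0,2)->(2,0) = 4
Tile 3: (1,1)->(0,2) = 2
Tile 1: (1,2)->(0,0) = 3
Tile 4: (2,0)->(1,0) = 1
Tile 6: (2,1)->(1,2) = 2
Tile 2: (2,2)->(0,1) = 3
Sum: 3 + 1 + 4 + 2 + 3 + 1 + 2 + 3 = 19

Answer: 19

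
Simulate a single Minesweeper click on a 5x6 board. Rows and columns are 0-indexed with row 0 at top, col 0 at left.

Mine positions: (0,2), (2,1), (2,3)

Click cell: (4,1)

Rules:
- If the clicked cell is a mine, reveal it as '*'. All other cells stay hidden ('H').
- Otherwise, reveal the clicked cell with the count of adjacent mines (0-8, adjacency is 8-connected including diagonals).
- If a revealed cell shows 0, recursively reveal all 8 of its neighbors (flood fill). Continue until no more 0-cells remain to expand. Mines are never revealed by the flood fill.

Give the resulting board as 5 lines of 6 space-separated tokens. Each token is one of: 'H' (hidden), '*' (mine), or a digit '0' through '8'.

H H H 1 0 0
H H H 2 1 0
H H H H 1 0
1 1 2 1 1 0
0 0 0 0 0 0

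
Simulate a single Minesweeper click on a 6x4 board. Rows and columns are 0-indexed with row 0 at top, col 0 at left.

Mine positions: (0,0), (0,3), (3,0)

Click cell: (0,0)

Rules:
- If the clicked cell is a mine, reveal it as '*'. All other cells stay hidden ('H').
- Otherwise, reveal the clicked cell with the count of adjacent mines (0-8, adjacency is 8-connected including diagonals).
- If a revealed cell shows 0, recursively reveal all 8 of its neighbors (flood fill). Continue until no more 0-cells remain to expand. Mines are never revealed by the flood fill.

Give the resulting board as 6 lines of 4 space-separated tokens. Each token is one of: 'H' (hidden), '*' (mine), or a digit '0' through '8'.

* H H H
H H H H
H H H H
H H H H
H H H H
H H H H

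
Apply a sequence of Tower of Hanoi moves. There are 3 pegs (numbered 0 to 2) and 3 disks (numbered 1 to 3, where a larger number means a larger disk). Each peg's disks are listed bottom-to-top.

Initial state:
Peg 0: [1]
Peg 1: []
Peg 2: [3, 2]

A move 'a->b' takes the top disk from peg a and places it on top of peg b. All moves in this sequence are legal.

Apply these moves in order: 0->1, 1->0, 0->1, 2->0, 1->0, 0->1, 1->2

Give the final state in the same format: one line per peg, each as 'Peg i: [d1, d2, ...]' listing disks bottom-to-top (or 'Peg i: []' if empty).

After move 1 (0->1):
Peg 0: []
Peg 1: [1]
Peg 2: [3, 2]

After move 2 (1->0):
Peg 0: [1]
Peg 1: []
Peg 2: [3, 2]

After move 3 (0->1):
Peg 0: []
Peg 1: [1]
Peg 2: [3, 2]

After move 4 (2->0):
Peg 0: [2]
Peg 1: [1]
Peg 2: [3]

After move 5 (1->0):
Peg 0: [2, 1]
Peg 1: []
Peg 2: [3]

After move 6 (0->1):
Peg 0: [2]
Peg 1: [1]
Peg 2: [3]

After move 7 (1->2):
Peg 0: [2]
Peg 1: []
Peg 2: [3, 1]

Answer: Peg 0: [2]
Peg 1: []
Peg 2: [3, 1]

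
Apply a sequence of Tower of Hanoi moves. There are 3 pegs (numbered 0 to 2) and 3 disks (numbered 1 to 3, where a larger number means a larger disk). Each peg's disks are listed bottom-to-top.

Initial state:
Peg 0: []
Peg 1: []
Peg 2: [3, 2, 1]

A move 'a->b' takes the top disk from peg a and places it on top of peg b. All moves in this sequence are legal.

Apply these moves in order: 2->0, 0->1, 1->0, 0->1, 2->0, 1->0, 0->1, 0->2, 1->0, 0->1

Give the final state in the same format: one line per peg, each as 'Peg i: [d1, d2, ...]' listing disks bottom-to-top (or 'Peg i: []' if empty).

Answer: Peg 0: []
Peg 1: [1]
Peg 2: [3, 2]

Derivation:
After move 1 (2->0):
Peg 0: [1]
Peg 1: []
Peg 2: [3, 2]

After move 2 (0->1):
Peg 0: []
Peg 1: [1]
Peg 2: [3, 2]

After move 3 (1->0):
Peg 0: [1]
Peg 1: []
Peg 2: [3, 2]

After move 4 (0->1):
Peg 0: []
Peg 1: [1]
Peg 2: [3, 2]

After move 5 (2->0):
Peg 0: [2]
Peg 1: [1]
Peg 2: [3]

After move 6 (1->0):
Peg 0: [2, 1]
Peg 1: []
Peg 2: [3]

After move 7 (0->1):
Peg 0: [2]
Peg 1: [1]
Peg 2: [3]

After move 8 (0->2):
Peg 0: []
Peg 1: [1]
Peg 2: [3, 2]

After move 9 (1->0):
Peg 0: [1]
Peg 1: []
Peg 2: [3, 2]

After move 10 (0->1):
Peg 0: []
Peg 1: [1]
Peg 2: [3, 2]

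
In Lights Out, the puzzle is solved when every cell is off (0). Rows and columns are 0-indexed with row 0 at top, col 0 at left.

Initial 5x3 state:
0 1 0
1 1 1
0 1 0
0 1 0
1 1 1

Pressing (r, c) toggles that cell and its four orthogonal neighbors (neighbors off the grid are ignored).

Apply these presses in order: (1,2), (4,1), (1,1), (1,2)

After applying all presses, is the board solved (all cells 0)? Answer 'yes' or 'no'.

Answer: yes

Derivation:
After press 1 at (1,2):
0 1 1
1 0 0
0 1 1
0 1 0
1 1 1

After press 2 at (4,1):
0 1 1
1 0 0
0 1 1
0 0 0
0 0 0

After press 3 at (1,1):
0 0 1
0 1 1
0 0 1
0 0 0
0 0 0

After press 4 at (1,2):
0 0 0
0 0 0
0 0 0
0 0 0
0 0 0

Lights still on: 0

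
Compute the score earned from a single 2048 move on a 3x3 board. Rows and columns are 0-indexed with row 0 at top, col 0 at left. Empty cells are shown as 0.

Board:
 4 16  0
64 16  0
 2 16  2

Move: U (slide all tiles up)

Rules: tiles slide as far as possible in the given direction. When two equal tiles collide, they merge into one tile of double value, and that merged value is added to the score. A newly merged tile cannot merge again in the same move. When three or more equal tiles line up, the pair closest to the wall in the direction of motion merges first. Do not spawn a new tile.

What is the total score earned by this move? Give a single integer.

Slide up:
col 0: [4, 64, 2] -> [4, 64, 2]  score +0 (running 0)
col 1: [16, 16, 16] -> [32, 16, 0]  score +32 (running 32)
col 2: [0, 0, 2] -> [2, 0, 0]  score +0 (running 32)
Board after move:
 4 32  2
64 16  0
 2  0  0

Answer: 32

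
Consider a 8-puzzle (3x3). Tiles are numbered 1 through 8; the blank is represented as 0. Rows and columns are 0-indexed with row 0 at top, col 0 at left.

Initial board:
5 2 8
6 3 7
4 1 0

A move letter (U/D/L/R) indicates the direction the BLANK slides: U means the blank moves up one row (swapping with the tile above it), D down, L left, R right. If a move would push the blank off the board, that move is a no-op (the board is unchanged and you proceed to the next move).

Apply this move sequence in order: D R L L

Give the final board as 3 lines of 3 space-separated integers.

After move 1 (D):
5 2 8
6 3 7
4 1 0

After move 2 (R):
5 2 8
6 3 7
4 1 0

After move 3 (L):
5 2 8
6 3 7
4 0 1

After move 4 (L):
5 2 8
6 3 7
0 4 1

Answer: 5 2 8
6 3 7
0 4 1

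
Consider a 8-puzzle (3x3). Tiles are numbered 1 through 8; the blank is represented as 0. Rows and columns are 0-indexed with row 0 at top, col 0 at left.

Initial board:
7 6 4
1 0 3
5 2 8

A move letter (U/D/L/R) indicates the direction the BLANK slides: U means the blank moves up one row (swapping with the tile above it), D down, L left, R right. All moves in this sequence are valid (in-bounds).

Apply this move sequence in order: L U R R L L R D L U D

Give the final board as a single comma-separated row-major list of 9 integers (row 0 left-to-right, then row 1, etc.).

Answer: 6, 1, 4, 0, 7, 3, 5, 2, 8

Derivation:
After move 1 (L):
7 6 4
0 1 3
5 2 8

After move 2 (U):
0 6 4
7 1 3
5 2 8

After move 3 (R):
6 0 4
7 1 3
5 2 8

After move 4 (R):
6 4 0
7 1 3
5 2 8

After move 5 (L):
6 0 4
7 1 3
5 2 8

After move 6 (L):
0 6 4
7 1 3
5 2 8

After move 7 (R):
6 0 4
7 1 3
5 2 8

After move 8 (D):
6 1 4
7 0 3
5 2 8

After move 9 (L):
6 1 4
0 7 3
5 2 8

After move 10 (U):
0 1 4
6 7 3
5 2 8

After move 11 (D):
6 1 4
0 7 3
5 2 8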